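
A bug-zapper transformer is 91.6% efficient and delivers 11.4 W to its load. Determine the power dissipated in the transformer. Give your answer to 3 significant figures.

P_loss ≈ 1.05 W

P_in = P_out/η = 11.4/0.916 = 12.4454 W.
P_loss = P_in − P_out = 12.4454 − 11.4 = 1.05 W.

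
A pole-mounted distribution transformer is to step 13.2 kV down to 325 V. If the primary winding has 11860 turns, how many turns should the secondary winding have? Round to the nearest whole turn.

N_s = 292 turns

N_s/N_p = V_s/V_p, so N_s = 11860 × 325/13200 = 292.0 ≈ 292 turns.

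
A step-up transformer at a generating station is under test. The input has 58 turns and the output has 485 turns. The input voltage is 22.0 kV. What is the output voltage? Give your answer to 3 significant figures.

V_out/V_in = N_out/N_in, so V_out = 22000 × 485/58 = 184000 V.

V_out ≈ 184000 V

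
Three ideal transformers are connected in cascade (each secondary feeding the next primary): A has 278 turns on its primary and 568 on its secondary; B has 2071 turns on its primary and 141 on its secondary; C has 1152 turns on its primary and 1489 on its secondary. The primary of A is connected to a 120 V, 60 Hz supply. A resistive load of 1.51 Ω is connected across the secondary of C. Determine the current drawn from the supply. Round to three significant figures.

I_supply ≈ 2.57 A

Secondary of A: V = 120.00 × 568/278 = 245.18 V.
Secondary of B: V = 245.18 × 141/2071 = 16.693 V.
Secondary of C: V = 16.693 × 1489/1152 = 21.576 V.
I_load = 21.576/1.51 = 14.289 A, so P_out = 21.576 × 14.289 = 308.29 W.
All ideal ⇒ P_in = P_out, so I_supply = 308.29/120 = 2.57 A.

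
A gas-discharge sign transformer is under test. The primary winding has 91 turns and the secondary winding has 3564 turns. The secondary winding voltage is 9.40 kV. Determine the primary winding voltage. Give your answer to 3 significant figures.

V_p/V_s = N_p/N_s, so V_p = 9400 × 91/3564 = 240 V.

V_p ≈ 240 V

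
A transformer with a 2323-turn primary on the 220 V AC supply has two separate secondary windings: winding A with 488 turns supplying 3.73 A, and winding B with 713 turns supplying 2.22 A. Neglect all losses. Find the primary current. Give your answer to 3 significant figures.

I_p ≈ 1.46 A

V_A = 220 × 488/2323 = 46.216 V; V_B = 220 × 713/2323 = 67.525 V.
P_out = V_A I_A + V_B I_B = 46.216×3.73 + 67.525×2.22 = 172.39 + 149.90 = 322.29 W.
Ideal ⇒ P_in = P_out, so I_p = P_out/V_p = 322.29/220 = 1.46 A.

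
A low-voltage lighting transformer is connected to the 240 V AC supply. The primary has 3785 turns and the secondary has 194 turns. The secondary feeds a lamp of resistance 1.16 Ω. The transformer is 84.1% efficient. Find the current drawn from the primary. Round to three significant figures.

V_s = 240 × 194/3785 = 12.301 V.
I_s = V_s/R = 12.301/1.16 = 10.604 A.
P_out = V_s I_s = 12.301 × 10.604 = 130.45 W.
P_in = P_out/η = 130.45/0.841 = 155.11 W.
I_p = P_in/V_p = 155.11/240 = 0.646 A.

I_p ≈ 0.646 A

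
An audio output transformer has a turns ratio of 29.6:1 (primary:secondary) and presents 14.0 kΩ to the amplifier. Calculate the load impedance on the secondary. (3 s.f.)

Z_s ≈ 16.0 Ω

Z_s = Z_p/(N_p/N_s)² = 14000/29.6² = 16.0 Ω.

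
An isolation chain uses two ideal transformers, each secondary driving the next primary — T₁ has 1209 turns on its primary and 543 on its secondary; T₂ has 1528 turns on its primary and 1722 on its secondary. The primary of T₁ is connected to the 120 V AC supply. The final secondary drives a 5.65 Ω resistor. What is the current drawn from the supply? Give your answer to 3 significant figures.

After T₁: V = 120.00 × 543/1209 = 53.896 V.
After T₂: V = 53.896 × 1722/1528 = 60.739 V.
I_load = 60.739/5.65 = 10.750 A, so P_out = 60.739 × 10.750 = 652.95 W.
All ideal ⇒ P_in = P_out, so I_supply = 652.95/120 = 5.44 A.

I_supply ≈ 5.44 A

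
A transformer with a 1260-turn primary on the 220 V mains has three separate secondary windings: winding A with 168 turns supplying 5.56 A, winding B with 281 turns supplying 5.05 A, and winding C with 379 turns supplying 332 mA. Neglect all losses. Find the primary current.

V_A = 220 × 168/1260 = 29.333 V; V_B = 220 × 281/1260 = 49.063 V; V_C = 220 × 379/1260 = 66.175 V.
P_out = V_A I_A + V_B I_B + V_C I_C = 29.333×5.56 + 49.063×5.05 + 66.175×0.332 = 163.09 + 247.77 + 21.970 = 432.83 W.
Ideal ⇒ P_in = P_out, so I_p = P_out/V_p = 432.83/220 = 1.97 A.

I_p ≈ 1.97 A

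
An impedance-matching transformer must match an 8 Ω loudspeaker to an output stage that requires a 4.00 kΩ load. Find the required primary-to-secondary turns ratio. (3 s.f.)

Z_p/Z_s = (N_p/N_s)², so N_p/N_s = √(4000/8) = √500 = 22.4.

N_p/N_s ≈ 22.4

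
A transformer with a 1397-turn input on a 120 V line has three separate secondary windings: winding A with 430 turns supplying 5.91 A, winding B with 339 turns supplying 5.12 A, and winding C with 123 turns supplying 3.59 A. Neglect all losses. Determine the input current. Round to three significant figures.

I_in ≈ 3.38 A

V_A = 120 × 430/1397 = 36.936 V; V_B = 120 × 339/1397 = 29.120 V; V_C = 120 × 123/1397 = 10.565 V.
P_out = V_A I_A + V_B I_B + V_C I_C = 36.936×5.91 + 29.120×5.12 + 10.565×3.59 = 218.29 + 149.09 + 37.930 = 405.32 W.
Ideal ⇒ P_in = P_out, so I_in = P_out/V_in = 405.32/120 = 3.38 A.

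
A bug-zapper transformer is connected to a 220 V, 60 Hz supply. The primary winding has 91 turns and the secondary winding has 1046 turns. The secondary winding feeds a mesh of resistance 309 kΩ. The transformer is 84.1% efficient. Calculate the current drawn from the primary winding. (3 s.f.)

V_s = 220 × 1046/91 = 2528.8 V.
I_s = V_s/R = 2528.8/309000 = 0.0081838 A.
P_out = V_s I_s = 2528.8 × 0.0081838 = 20.695 W.
P_in = P_out/η = 20.695/0.841 = 24.608 W.
I_p = P_in/V_p = 24.608/220 = 0.112 A.

I_p ≈ 0.112 A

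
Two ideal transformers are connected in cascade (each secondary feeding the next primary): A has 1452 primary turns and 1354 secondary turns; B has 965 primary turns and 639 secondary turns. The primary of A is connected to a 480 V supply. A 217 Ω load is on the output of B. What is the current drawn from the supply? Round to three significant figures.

I_supply ≈ 0.843 A

After A: V = 480.00 × 1354/1452 = 447.60 V.
After B: V = 447.60 × 639/965 = 296.39 V.
I_load = 296.39/217 = 1.3659 A, so P_out = 296.39 × 1.3659 = 404.83 W.
All ideal ⇒ P_in = P_out, so I_supply = 404.83/480 = 0.843 A.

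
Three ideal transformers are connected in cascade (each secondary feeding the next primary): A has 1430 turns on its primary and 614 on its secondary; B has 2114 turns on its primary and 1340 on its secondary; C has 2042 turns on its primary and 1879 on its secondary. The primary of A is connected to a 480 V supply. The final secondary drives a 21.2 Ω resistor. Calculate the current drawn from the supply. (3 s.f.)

I_supply ≈ 1.42 A

After A: V = 480.00 × 614/1430 = 206.10 V.
After B: V = 206.10 × 1340/2114 = 130.64 V.
After C: V = 130.64 × 1879/2042 = 120.21 V.
I_load = 120.21/21.2 = 5.6703 A, so P_out = 120.21 × 5.6703 = 681.64 W.
All ideal ⇒ P_in = P_out, so I_supply = 681.64/480 = 1.42 A.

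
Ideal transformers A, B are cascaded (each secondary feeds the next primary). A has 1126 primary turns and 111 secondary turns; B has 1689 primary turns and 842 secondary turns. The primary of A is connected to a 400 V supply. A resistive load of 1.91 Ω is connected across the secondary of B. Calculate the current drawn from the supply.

Secondary of A: V = 400.00 × 111/1126 = 39.432 V.
Secondary of B: V = 39.432 × 842/1689 = 19.657 V.
I_load = 19.657/1.91 = 10.292 A, so P_out = 19.657 × 10.292 = 202.31 W.
All ideal ⇒ P_in = P_out, so I_supply = 202.31/400 = 0.506 A.

I_supply ≈ 0.506 A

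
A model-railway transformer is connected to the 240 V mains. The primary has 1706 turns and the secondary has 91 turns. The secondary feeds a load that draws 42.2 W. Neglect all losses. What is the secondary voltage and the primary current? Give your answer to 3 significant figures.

V_s ≈ 12.8 V, I_p ≈ 0.176 A

V_s = V_p × N_s/N_p = 240 × 91/1706 = 12.802 V.
I_s = P/V_s = 42.2/12.802 = 3.2964 A.
I_p = I_s × N_s/N_p = 3.2964 × 91/1706 = 0.176 A.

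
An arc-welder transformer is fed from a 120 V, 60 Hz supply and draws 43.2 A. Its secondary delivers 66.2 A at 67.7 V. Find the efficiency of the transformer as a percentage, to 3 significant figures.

η ≈ 86.5%

P_in = 120 × 43.2 = 5184.00 W.
P_out = 67.7 × 66.2 = 4481.74 W.
η = P_out/P_in = 4481.74/5184.00 = 0.865.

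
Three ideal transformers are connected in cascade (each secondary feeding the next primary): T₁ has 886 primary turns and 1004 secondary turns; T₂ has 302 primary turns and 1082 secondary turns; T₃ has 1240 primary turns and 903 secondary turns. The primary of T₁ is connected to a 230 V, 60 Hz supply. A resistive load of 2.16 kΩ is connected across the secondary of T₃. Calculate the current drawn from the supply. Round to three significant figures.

After T₁: V = 230.00 × 1004/886 = 260.63 V.
After T₂: V = 260.63 × 1082/302 = 933.79 V.
After T₃: V = 933.79 × 903/1240 = 680.01 V.
I_load = 680.01/2160 = 0.31482 A, so P_out = 680.01 × 0.31482 = 214.08 W.
All ideal ⇒ P_in = P_out, so I_supply = 214.08/230 = 0.931 A.

I_supply ≈ 0.931 A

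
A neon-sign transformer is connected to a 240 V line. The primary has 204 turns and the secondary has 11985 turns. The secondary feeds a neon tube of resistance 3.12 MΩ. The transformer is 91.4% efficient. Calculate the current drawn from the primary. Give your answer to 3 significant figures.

I_p ≈ 0.290 A

V_s = 240 × 11985/204 = 14100 V.
I_s = V_s/R = 14100/(3.12×10^6) = 0.0045192 A.
P_out = V_s I_s = 14100 × 0.0045192 = 63.721 W.
P_in = P_out/η = 63.721/0.914 = 69.717 W.
I_p = P_in/V_p = 69.717/240 = 0.290 A.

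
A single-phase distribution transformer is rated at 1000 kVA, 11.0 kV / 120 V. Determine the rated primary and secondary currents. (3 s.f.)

I_p = S/V_p = 1000000/11000 = 90.9 A.
I_s = S/V_s = 1000000/120 = 8330 A.

I_p ≈ 90.9 A, I_s ≈ 8330 A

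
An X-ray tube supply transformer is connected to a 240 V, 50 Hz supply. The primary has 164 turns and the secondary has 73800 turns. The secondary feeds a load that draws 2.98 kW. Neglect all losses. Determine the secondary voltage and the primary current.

V_s = V_p × N_s/N_p = 240 × 73800/164 = 108000 V.
I_s = P/V_s = 2980/108000 = 0.027593 A.
I_p = I_s × N_s/N_p = 0.027593 × 73800/164 = 12.4 A.

V_s ≈ 108000 V, I_p ≈ 12.4 A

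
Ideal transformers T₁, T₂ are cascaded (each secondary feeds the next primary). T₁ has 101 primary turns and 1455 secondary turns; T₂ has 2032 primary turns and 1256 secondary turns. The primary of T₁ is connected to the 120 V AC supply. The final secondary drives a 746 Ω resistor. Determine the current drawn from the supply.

Secondary of T₁: V = 120.00 × 1455/101 = 1728.7 V.
Secondary of T₂: V = 1728.7 × 1256/2032 = 1068.5 V.
I_load = 1068.5/746 = 1.4324 A, so P_out = 1068.5 × 1.4324 = 1530.5 W.
All ideal ⇒ P_in = P_out, so I_supply = 1530.5/120 = 12.8 A.

I_supply ≈ 12.8 A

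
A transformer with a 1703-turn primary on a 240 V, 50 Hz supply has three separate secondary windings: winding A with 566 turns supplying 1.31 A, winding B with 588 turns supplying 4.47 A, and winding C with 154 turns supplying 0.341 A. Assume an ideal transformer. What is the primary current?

I_p ≈ 2.01 A

V_A = 240 × 566/1703 = 79.765 V; V_B = 240 × 588/1703 = 82.866 V; V_C = 240 × 154/1703 = 21.703 V.
P_out = V_A I_A + V_B I_B + V_C I_C = 79.765×1.31 + 82.866×4.47 + 21.703×0.341 = 104.49 + 370.41 + 7.4007 = 482.30 W.
Ideal ⇒ P_in = P_out, so I_p = P_out/V_p = 482.30/240 = 2.01 A.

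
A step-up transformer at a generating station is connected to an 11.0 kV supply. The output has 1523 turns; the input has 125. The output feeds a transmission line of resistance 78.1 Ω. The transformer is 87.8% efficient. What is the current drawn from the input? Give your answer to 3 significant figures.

V_out = 11000 × 1523/125 = 134020 V.
I_out = V_out/R = 134020/78.1 = 1716.1 A.
P_out = V_out I_out = 134020 × 1716.1 = 2.2999×10^8 W.
P_in = P_out/η = 2.2999×10^8/0.878 = 2.6195×10^8 W.
I_in = P_in/V_in = 2.6195×10^8/11000 = 23800 A.

I_in ≈ 23800 A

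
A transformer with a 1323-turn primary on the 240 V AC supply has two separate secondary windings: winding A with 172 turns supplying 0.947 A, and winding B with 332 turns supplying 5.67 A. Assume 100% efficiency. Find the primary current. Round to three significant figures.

V_A = 240 × 172/1323 = 31.202 V; V_B = 240 × 332/1323 = 60.227 V.
P_out = V_A I_A + V_B I_B = 31.202×0.947 + 60.227×5.67 = 29.548 + 341.49 = 371.03 W.
Ideal ⇒ P_in = P_out, so I_p = P_out/V_p = 371.03/240 = 1.55 A.

I_p ≈ 1.55 A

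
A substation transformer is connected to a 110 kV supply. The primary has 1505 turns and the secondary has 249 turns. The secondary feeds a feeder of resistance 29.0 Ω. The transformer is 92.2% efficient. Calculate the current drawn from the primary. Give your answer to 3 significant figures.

I_p ≈ 113 A

V_s = 110000 × 249/1505 = 18199 V.
I_s = V_s/R = 18199/29.0 = 627.56 A.
P_out = V_s I_s = 18199 × 627.56 = 1.1421×10^7 W.
P_in = P_out/η = 1.1421×10^7/0.922 = 1.2387×10^7 W.
I_p = P_in/V_p = 1.2387×10^7/110000 = 113 A.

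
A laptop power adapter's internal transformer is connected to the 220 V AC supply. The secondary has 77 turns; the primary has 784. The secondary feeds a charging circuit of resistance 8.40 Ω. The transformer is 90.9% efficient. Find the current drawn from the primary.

V_s = 220 × 77/784 = 21.607 V.
I_s = V_s/R = 21.607/8.40 = 2.5723 A.
P_out = V_s I_s = 21.607 × 2.5723 = 55.580 W.
P_in = P_out/η = 55.580/0.909 = 61.144 W.
I_p = P_in/V_p = 61.144/220 = 0.278 A.

I_p ≈ 0.278 A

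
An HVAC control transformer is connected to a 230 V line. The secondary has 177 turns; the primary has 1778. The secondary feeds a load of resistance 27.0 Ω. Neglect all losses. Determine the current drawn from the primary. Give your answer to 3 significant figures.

V_s = V_p × N_s/N_p = 230 × 177/1778 = 22.897 V.
I_s = V_s/R = 22.897/27.0 = 0.84802 A.
For an ideal transformer I_p N_p = I_s N_s, so I_p = 0.84802 × 177/1778 = 0.0844 A.

I_p ≈ 0.0844 A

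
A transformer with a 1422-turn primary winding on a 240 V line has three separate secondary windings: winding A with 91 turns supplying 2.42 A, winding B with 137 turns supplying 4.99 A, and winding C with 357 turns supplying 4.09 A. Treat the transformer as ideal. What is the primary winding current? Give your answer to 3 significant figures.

I_p ≈ 1.66 A

V_A = 240 × 91/1422 = 15.359 V; V_B = 240 × 137/1422 = 23.122 V; V_C = 240 × 357/1422 = 60.253 V.
P_out = V_A I_A + V_B I_B + V_C I_C = 15.359×2.42 + 23.122×4.99 + 60.253×4.09 = 37.168 + 115.38 + 246.44 = 398.98 W.
Ideal ⇒ P_in = P_out, so I_p = P_out/V_p = 398.98/240 = 1.66 A.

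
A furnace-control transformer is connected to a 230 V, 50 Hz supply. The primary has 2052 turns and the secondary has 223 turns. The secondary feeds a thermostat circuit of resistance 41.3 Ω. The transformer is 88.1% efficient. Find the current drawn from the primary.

I_p ≈ 0.0747 A

V_s = 230 × 223/2052 = 24.995 V.
I_s = V_s/R = 24.995/41.3 = 0.60521 A.
P_out = V_s I_s = 24.995 × 0.60521 = 15.127 W.
P_in = P_out/η = 15.127/0.881 = 17.171 W.
I_p = P_in/V_p = 17.171/230 = 0.0747 A.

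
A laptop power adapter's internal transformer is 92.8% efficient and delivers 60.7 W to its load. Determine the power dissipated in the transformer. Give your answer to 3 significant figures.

P_loss ≈ 4.71 W

P_in = P_out/η = 60.7/0.928 = 65.4095 W.
P_loss = P_in − P_out = 65.4095 − 60.7 = 4.71 W.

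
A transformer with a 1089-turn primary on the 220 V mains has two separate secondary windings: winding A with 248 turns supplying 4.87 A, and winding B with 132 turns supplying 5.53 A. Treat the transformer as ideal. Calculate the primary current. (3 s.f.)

V_A = 220 × 248/1089 = 50.101 V; V_B = 220 × 132/1089 = 26.667 V.
P_out = V_A I_A + V_B I_B = 50.101×4.87 + 26.667×5.53 = 243.99 + 147.47 = 391.46 W.
Ideal ⇒ P_in = P_out, so I_p = P_out/V_p = 391.46/220 = 1.78 A.

I_p ≈ 1.78 A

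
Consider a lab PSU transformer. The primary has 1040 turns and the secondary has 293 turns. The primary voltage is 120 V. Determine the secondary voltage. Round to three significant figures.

V_s/V_p = N_s/N_p, so V_s = 120 × 293/1040 = 33.8 V.

V_s ≈ 33.8 V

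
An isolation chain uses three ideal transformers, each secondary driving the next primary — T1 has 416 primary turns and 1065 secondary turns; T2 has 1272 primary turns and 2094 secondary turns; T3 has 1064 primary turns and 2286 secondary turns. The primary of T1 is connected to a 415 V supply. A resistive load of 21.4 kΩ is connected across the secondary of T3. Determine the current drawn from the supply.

After T1: V = 415.00 × 1065/416 = 1062.4 V.
After T2: V = 1062.4 × 2094/1272 = 1749.0 V.
After T3: V = 1749.0 × 2286/1064 = 3757.8 V.
I_load = 3757.8/21400 = 0.17560 A, so P_out = 3757.8 × 0.17560 = 659.85 W.
All ideal ⇒ P_in = P_out, so I_supply = 659.85/415 = 1.59 A.

I_supply ≈ 1.59 A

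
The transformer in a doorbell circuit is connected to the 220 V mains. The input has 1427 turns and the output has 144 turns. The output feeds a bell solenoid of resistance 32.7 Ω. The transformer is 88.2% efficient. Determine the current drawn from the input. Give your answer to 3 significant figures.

V_out = 220 × 144/1427 = 22.200 V.
I_out = V_out/R = 22.200/32.7 = 0.67891 A.
P_out = V_out I_out = 22.200 × 0.67891 = 15.072 W.
P_in = P_out/η = 15.072/0.882 = 17.089 W.
I_in = P_in/V_in = 17.089/220 = 0.0777 A.

I_in ≈ 0.0777 A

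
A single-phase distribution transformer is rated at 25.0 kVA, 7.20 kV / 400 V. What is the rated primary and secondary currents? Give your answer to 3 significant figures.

I_p = S/V_p = 25000/7200 = 3.47 A.
I_s = S/V_s = 25000/400 = 62.5 A.

I_p ≈ 3.47 A, I_s ≈ 62.5 A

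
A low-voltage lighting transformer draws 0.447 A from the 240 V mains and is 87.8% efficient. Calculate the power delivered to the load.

P_in = V_in I_in = 240 × 0.447 = 107.28 W.
P_out = η P_in = 0.878 × 107.28 = 94.2 W.

P_out ≈ 94.2 W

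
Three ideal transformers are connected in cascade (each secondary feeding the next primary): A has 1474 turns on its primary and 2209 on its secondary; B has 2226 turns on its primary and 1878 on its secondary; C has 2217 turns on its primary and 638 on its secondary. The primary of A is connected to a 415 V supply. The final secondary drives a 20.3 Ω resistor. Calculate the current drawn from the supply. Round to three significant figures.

I_supply ≈ 2.71 A

Secondary of A: V = 415.00 × 2209/1474 = 621.94 V.
Secondary of B: V = 621.94 × 1878/2226 = 524.71 V.
Secondary of C: V = 524.71 × 638/2217 = 151.00 V.
I_load = 151.00/20.3 = 7.4383 A, so P_out = 151.00 × 7.4383 = 1123.2 W.
All ideal ⇒ P_in = P_out, so I_supply = 1123.2/415 = 2.71 A.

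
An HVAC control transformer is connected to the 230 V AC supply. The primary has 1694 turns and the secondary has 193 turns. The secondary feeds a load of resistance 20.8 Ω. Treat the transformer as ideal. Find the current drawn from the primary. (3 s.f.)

I_p ≈ 0.144 A

V_s = V_p × N_s/N_p = 230 × 193/1694 = 26.204 V.
I_s = V_s/R = 26.204/20.8 = 1.2598 A.
For an ideal transformer I_p N_p = I_s N_s, so I_p = 1.2598 × 193/1694 = 0.144 A.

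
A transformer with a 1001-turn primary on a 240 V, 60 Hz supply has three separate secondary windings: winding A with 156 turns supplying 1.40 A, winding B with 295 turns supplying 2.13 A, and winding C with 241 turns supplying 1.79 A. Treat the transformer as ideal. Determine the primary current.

V_A = 240 × 156/1001 = 37.403 V; V_B = 240 × 295/1001 = 70.729 V; V_C = 240 × 241/1001 = 57.782 V.
P_out = V_A I_A + V_B I_B + V_C I_C = 37.403×1.40 + 70.729×2.13 + 57.782×1.79 = 52.364 + 150.65 + 103.43 = 306.45 W.
Ideal ⇒ P_in = P_out, so I_p = P_out/V_p = 306.45/240 = 1.28 A.

I_p ≈ 1.28 A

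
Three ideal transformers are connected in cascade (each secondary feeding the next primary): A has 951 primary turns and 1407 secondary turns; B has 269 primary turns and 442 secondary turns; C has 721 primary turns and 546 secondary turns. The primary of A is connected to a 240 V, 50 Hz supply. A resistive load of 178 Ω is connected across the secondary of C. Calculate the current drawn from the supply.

I_supply ≈ 4.57 A

After A: V = 240.00 × 1407/951 = 355.08 V.
After B: V = 355.08 × 442/269 = 583.44 V.
After C: V = 583.44 × 546/721 = 441.83 V.
I_load = 441.83/178 = 2.4822 A, so P_out = 441.83 × 2.4822 = 1096.7 W.
All ideal ⇒ P_in = P_out, so I_supply = 1096.7/240 = 4.57 A.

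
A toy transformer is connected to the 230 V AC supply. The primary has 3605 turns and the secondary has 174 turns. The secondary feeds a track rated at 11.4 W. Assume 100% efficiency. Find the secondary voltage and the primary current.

V_s = V_p × N_s/N_p = 230 × 174/3605 = 11.101 V.
I_s = P/V_s = 11.4/11.101 = 1.0269 A.
I_p = I_s × N_s/N_p = 1.0269 × 174/3605 = 0.0496 A.

V_s ≈ 11.1 V, I_p ≈ 0.0496 A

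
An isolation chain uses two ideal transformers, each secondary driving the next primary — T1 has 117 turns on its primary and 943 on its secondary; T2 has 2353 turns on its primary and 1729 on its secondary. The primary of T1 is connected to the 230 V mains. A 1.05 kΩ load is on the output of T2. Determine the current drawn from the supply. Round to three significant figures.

I_supply ≈ 7.68 A

After T1: V = 230.00 × 943/117 = 1853.8 V.
After T2: V = 1853.8 × 1729/2353 = 1362.2 V.
I_load = 1362.2/1050 = 1.2973 A, so P_out = 1362.2 × 1.2973 = 1767.1 W.
All ideal ⇒ P_in = P_out, so I_supply = 1767.1/230 = 7.68 A.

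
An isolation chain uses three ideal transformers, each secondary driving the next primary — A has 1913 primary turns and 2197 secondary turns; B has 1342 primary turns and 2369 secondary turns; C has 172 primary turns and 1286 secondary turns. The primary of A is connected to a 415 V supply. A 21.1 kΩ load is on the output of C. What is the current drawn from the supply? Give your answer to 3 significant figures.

I_supply ≈ 4.52 A

Secondary of A: V = 415.00 × 2197/1913 = 476.61 V.
Secondary of B: V = 476.61 × 2369/1342 = 841.35 V.
Secondary of C: V = 841.35 × 1286/172 = 6290.5 V.
I_load = 6290.5/21100 = 0.29813 A, so P_out = 6290.5 × 0.29813 = 1875.4 W.
All ideal ⇒ P_in = P_out, so I_supply = 1875.4/415 = 4.52 A.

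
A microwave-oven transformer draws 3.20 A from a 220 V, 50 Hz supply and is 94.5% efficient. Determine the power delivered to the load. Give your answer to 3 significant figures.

P_out ≈ 665 W

P_in = V_p I_p = 220 × 3.20 = 704.00 W.
P_out = η P_in = 0.945 × 704.00 = 665 W.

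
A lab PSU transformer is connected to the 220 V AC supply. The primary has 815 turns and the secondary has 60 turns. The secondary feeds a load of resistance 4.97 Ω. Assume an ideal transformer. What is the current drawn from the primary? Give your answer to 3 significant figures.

V_s = V_p × N_s/N_p = 220 × 60/815 = 16.196 V.
I_s = V_s/R = 16.196/4.97 = 3.2588 A.
For an ideal transformer I_p N_p = I_s N_s, so I_p = 3.2588 × 60/815 = 0.240 A.

I_p ≈ 0.240 A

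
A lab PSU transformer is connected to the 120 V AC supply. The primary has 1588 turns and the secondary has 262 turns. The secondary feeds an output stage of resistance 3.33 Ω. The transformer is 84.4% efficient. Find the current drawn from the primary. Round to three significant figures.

I_p ≈ 1.16 A

V_s = 120 × 262/1588 = 19.798 V.
I_s = V_s/R = 19.798/3.33 = 5.9455 A.
P_out = V_s I_s = 19.798 × 5.9455 = 117.71 W.
P_in = P_out/η = 117.71/0.844 = 139.47 W.
I_p = P_in/V_p = 139.47/120 = 1.16 A.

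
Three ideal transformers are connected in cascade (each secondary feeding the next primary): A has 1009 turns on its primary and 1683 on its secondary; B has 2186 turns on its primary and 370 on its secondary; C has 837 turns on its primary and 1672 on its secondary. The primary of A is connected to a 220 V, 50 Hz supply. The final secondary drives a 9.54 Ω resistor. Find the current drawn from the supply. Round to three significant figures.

After A: V = 220.00 × 1683/1009 = 366.96 V.
After B: V = 366.96 × 370/2186 = 62.111 V.
After C: V = 62.111 × 1672/837 = 124.07 V.
I_load = 124.07/9.54 = 13.006 A, so P_out = 124.07 × 13.006 = 1613.6 W.
All ideal ⇒ P_in = P_out, so I_supply = 1613.6/220 = 7.33 A.

I_supply ≈ 7.33 A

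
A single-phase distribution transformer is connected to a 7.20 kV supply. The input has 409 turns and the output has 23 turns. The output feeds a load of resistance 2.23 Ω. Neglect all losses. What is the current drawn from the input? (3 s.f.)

I_in ≈ 10.2 A

V_out = V_in × N_out/N_in = 7200 × 23/409 = 404.89 V.
I_out = V_out/R = 404.89/2.23 = 181.57 A.
For an ideal transformer I_in N_in = I_out N_out, so I_in = 181.57 × 23/409 = 10.2 A.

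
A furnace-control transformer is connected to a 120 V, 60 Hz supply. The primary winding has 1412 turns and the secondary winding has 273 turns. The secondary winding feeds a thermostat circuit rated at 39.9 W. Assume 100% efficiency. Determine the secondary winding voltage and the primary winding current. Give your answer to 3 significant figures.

V_s = V_p × N_s/N_p = 120 × 273/1412 = 23.201 V.
I_s = P/V_s = 39.9/23.201 = 1.7197 A.
I_p = I_s × N_s/N_p = 1.7197 × 273/1412 = 0.332 A.

V_s ≈ 23.2 V, I_p ≈ 0.332 A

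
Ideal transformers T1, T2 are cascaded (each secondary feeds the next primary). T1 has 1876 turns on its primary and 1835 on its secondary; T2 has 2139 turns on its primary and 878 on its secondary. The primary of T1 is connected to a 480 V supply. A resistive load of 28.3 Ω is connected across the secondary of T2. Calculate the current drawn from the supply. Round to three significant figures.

Secondary of T1: V = 480.00 × 1835/1876 = 469.51 V.
Secondary of T2: V = 469.51 × 878/2139 = 192.72 V.
I_load = 192.72/28.3 = 6.8099 A, so P_out = 192.72 × 6.8099 = 1312.4 W.
All ideal ⇒ P_in = P_out, so I_supply = 1312.4/480 = 2.73 A.

I_supply ≈ 2.73 A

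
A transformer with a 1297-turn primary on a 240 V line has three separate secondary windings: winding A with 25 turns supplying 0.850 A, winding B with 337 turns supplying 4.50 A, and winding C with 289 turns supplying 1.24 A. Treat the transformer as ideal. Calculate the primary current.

V_A = 240 × 25/1297 = 4.6261 V; V_B = 240 × 337/1297 = 62.359 V; V_C = 240 × 289/1297 = 53.477 V.
P_out = V_A I_A + V_B I_B + V_C I_C = 4.6261×0.850 + 62.359×4.50 + 53.477×1.24 = 3.9322 + 280.62 + 66.312 = 350.86 W.
Ideal ⇒ P_in = P_out, so I_p = P_out/V_p = 350.86/240 = 1.46 A.

I_p ≈ 1.46 A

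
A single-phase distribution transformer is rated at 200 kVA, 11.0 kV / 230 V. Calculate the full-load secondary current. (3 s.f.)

I_s = S/V_s = 200000/230 = 870 A.

I_s ≈ 870 A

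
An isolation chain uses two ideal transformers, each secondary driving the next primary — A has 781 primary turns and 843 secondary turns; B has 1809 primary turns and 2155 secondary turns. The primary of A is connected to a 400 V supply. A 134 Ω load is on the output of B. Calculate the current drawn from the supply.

Secondary of A: V = 400.00 × 843/781 = 431.75 V.
Secondary of B: V = 431.75 × 2155/1809 = 514.33 V.
I_load = 514.33/134 = 3.8383 A, so P_out = 514.33 × 3.8383 = 1974.2 W.
All ideal ⇒ P_in = P_out, so I_supply = 1974.2/400 = 4.94 A.

I_supply ≈ 4.94 A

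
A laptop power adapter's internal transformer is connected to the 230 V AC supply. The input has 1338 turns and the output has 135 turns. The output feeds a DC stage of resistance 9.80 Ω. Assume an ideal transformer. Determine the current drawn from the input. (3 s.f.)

V_out = V_in × N_out/N_in = 230 × 135/1338 = 23.206 V.
I_out = V_out/R = 23.206/9.80 = 2.3680 A.
For an ideal transformer I_in N_in = I_out N_out, so I_in = 2.3680 × 135/1338 = 0.239 A.

I_in ≈ 0.239 A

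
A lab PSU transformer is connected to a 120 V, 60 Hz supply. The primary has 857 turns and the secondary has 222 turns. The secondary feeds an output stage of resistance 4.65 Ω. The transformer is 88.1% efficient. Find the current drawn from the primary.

I_p ≈ 1.97 A

V_s = 120 × 222/857 = 31.085 V.
I_s = V_s/R = 31.085/4.65 = 6.6850 A.
P_out = V_s I_s = 31.085 × 6.6850 = 207.80 W.
P_in = P_out/η = 207.80/0.881 = 235.87 W.
I_p = P_in/V_p = 235.87/120 = 1.97 A.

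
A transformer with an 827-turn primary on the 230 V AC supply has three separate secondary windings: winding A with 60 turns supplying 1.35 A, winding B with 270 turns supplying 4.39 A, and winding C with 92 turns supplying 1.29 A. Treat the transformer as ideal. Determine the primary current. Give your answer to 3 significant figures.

V_A = 230 × 60/827 = 16.687 V; V_B = 230 × 270/827 = 75.091 V; V_C = 230 × 92/827 = 25.586 V.
P_out = V_A I_A + V_B I_B + V_C I_C = 16.687×1.35 + 75.091×4.39 + 25.586×1.29 = 22.527 + 329.65 + 33.007 = 385.18 W.
Ideal ⇒ P_in = P_out, so I_p = P_out/V_p = 385.18/230 = 1.67 A.

I_p ≈ 1.67 A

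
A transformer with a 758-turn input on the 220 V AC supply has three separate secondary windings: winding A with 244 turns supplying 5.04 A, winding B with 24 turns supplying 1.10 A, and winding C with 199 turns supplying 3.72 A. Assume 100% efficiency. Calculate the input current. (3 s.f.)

I_in ≈ 2.63 A

V_A = 220 × 244/758 = 70.818 V; V_B = 220 × 24/758 = 6.9657 V; V_C = 220 × 199/758 = 57.757 V.
P_out = V_A I_A + V_B I_B + V_C I_C = 70.818×5.04 + 6.9657×1.10 + 57.757×3.72 = 356.92 + 7.6623 + 214.86 = 579.44 W.
Ideal ⇒ P_in = P_out, so I_in = P_out/V_in = 579.44/220 = 2.63 A.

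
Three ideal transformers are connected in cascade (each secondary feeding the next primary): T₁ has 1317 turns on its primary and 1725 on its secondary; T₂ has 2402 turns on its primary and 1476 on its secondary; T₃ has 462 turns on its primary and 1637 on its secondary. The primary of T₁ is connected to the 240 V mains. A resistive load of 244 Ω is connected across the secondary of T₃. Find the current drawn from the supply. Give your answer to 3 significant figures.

After T₁: V = 240.00 × 1725/1317 = 314.35 V.
After T₂: V = 314.35 × 1476/2402 = 193.16 V.
After T₃: V = 193.16 × 1637/462 = 684.44 V.
I_load = 684.44/244 = 2.8051 A, so P_out = 684.44 × 2.8051 = 1919.9 W.
All ideal ⇒ P_in = P_out, so I_supply = 1919.9/240 = 8.00 A.

I_supply ≈ 8.00 A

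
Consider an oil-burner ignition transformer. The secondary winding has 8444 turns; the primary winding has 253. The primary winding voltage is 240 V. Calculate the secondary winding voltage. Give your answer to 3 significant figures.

V_s ≈ 8010 V

V_s/V_p = N_s/N_p, so V_s = 240 × 8444/253 = 8010 V.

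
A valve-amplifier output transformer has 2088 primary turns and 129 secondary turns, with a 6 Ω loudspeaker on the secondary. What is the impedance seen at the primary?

Z_p ≈ 1570 Ω

Z_p = (N_p/N_s)² × Z_s = (2088/129)² × 6 = 1570 Ω.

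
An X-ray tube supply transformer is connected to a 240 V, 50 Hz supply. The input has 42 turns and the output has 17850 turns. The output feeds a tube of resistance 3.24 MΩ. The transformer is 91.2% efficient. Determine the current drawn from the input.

V_out = 240 × 17850/42 = 102000 V.
I_out = V_out/R = 102000/(3.24×10^6) = 0.031481 A.
P_out = V_out I_out = 102000 × 0.031481 = 3211.1 W.
P_in = P_out/η = 3211.1/0.912 = 3521.0 W.
I_in = P_in/V_in = 3521.0/240 = 14.7 A.

I_in ≈ 14.7 A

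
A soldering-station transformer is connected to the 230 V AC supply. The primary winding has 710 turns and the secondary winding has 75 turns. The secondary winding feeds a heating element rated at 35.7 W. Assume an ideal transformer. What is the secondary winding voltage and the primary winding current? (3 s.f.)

V_s ≈ 24.3 V, I_p ≈ 0.155 A

V_s = V_p × N_s/N_p = 230 × 75/710 = 24.296 V.
I_s = P/V_s = 35.7/24.296 = 1.4694 A.
I_p = I_s × N_s/N_p = 1.4694 × 75/710 = 0.155 A.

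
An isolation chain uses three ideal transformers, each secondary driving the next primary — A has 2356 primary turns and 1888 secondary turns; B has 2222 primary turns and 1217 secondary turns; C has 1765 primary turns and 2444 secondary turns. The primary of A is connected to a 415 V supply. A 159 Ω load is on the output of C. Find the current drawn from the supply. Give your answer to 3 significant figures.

Secondary of A: V = 415.00 × 1888/2356 = 332.56 V.
Secondary of B: V = 332.56 × 1217/2222 = 182.15 V.
Secondary of C: V = 182.15 × 2444/1765 = 252.22 V.
I_load = 252.22/159 = 1.5863 A, so P_out = 252.22 × 1.5863 = 400.09 W.
All ideal ⇒ P_in = P_out, so I_supply = 400.09/415 = 0.964 A.

I_supply ≈ 0.964 A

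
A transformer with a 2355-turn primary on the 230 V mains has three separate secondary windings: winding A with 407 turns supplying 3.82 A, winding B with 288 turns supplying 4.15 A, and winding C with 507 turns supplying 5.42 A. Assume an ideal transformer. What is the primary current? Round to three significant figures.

I_p ≈ 2.33 A

V_A = 230 × 407/2355 = 39.749 V; V_B = 230 × 288/2355 = 28.127 V; V_C = 230 × 507/2355 = 49.516 V.
P_out = V_A I_A + V_B I_B + V_C I_C = 39.749×3.82 + 28.127×4.15 + 49.516×5.42 = 151.84 + 116.73 + 268.38 = 536.95 W.
Ideal ⇒ P_in = P_out, so I_p = P_out/V_p = 536.95/230 = 2.33 A.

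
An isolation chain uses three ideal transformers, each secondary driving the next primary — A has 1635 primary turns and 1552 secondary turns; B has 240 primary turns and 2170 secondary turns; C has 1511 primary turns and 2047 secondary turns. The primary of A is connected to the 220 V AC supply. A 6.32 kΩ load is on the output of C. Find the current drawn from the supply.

I_supply ≈ 4.71 A

Secondary of A: V = 220.00 × 1552/1635 = 208.83 V.
Secondary of B: V = 208.83 × 2170/240 = 1888.2 V.
Secondary of C: V = 1888.2 × 2047/1511 = 2558.0 V.
I_load = 2558.0/6320 = 0.40474 A, so P_out = 2558.0 × 0.40474 = 1035.3 W.
All ideal ⇒ P_in = P_out, so I_supply = 1035.3/220 = 4.71 A.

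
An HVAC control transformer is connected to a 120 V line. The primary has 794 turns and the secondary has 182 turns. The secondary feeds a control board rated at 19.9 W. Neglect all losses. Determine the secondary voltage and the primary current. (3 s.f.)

V_s ≈ 27.5 V, I_p ≈ 0.166 A

V_s = V_p × N_s/N_p = 120 × 182/794 = 27.506 V.
I_s = P/V_s = 19.9/27.506 = 0.72347 A.
I_p = I_s × N_s/N_p = 0.72347 × 182/794 = 0.166 A.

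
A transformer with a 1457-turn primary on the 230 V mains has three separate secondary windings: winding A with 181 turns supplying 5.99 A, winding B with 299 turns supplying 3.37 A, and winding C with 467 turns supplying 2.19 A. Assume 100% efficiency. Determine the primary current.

V_A = 230 × 181/1457 = 28.572 V; V_B = 230 × 299/1457 = 47.200 V; V_C = 230 × 467/1457 = 73.720 V.
P_out = V_A I_A + V_B I_B + V_C I_C = 28.572×5.99 + 47.200×3.37 + 73.720×2.19 = 171.15 + 159.06 + 161.45 = 491.66 W.
Ideal ⇒ P_in = P_out, so I_p = P_out/V_p = 491.66/230 = 2.14 A.

I_p ≈ 2.14 A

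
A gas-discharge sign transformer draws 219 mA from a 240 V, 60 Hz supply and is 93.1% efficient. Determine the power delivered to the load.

P_in = V_p I_p = 240 × 0.219 = 52.560 W.
P_out = η P_in = 0.931 × 52.560 = 48.9 W.

P_out ≈ 48.9 W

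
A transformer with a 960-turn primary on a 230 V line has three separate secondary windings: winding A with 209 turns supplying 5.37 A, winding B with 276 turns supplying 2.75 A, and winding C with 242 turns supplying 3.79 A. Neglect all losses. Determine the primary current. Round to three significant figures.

I_p ≈ 2.92 A

V_A = 230 × 209/960 = 50.073 V; V_B = 230 × 276/960 = 66.125 V; V_C = 230 × 242/960 = 57.979 V.
P_out = V_A I_A + V_B I_B + V_C I_C = 50.073×5.37 + 66.125×2.75 + 57.979×3.79 = 268.89 + 181.84 + 219.74 = 670.48 W.
Ideal ⇒ P_in = P_out, so I_p = P_out/V_p = 670.48/230 = 2.92 A.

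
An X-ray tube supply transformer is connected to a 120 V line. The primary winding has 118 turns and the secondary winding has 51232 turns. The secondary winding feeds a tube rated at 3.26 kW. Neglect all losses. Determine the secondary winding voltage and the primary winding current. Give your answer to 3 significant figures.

V_s = V_p × N_s/N_p = 120 × 51232/118 = 52100 V.
I_s = P/V_s = 3260/52100 = 0.062572 A.
I_p = I_s × N_s/N_p = 0.062572 × 51232/118 = 27.2 A.

V_s ≈ 52100 V, I_p ≈ 27.2 A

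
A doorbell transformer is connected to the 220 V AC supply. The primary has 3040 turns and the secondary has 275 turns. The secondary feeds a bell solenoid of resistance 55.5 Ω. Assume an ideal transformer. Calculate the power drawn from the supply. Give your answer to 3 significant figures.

P ≈ 7.14 W

V_s = V_p × N_s/N_p = 220 × 275/3040 = 19.901 V.
I_s = V_s/R = 19.901/55.5 = 0.35858 A.
I_p = I_s × N_s/N_p = 0.35858 × 275/3040 = 0.032438 A.
P = V_p I_p = 220 × 0.032438 = 7.14 W.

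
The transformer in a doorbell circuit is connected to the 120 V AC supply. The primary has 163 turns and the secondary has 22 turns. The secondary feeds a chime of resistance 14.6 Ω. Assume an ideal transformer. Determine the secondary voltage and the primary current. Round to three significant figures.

V_s = V_p × N_s/N_p = 120 × 22/163 = 16.196 V.
I_s = V_s/R = 16.196/14.6 = 1.1093 A.
I_p = I_s × N_s/N_p = 1.1093 × 22/163 = 0.150 A.

V_s ≈ 16.2 V, I_p ≈ 0.150 A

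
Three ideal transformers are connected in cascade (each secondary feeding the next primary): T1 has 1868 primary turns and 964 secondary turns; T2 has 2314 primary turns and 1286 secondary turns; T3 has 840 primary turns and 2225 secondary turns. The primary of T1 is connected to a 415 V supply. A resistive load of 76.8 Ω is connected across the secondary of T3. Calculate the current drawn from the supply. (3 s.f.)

I_supply ≈ 3.12 A

Secondary of T1: V = 415.00 × 964/1868 = 214.16 V.
Secondary of T2: V = 214.16 × 1286/2314 = 119.02 V.
Secondary of T3: V = 119.02 × 2225/840 = 315.27 V.
I_load = 315.27/76.8 = 4.1050 A, so P_out = 315.27 × 4.1050 = 1294.2 W.
All ideal ⇒ P_in = P_out, so I_supply = 1294.2/415 = 3.12 A.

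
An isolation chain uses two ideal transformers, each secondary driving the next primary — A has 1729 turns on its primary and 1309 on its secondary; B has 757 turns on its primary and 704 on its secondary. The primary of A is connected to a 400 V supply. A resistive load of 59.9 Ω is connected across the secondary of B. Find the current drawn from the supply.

Secondary of A: V = 400.00 × 1309/1729 = 302.83 V.
Secondary of B: V = 302.83 × 704/757 = 281.63 V.
I_load = 281.63/59.9 = 4.7017 A, so P_out = 281.63 × 4.7017 = 1324.1 W.
All ideal ⇒ P_in = P_out, so I_supply = 1324.1/400 = 3.31 A.

I_supply ≈ 3.31 A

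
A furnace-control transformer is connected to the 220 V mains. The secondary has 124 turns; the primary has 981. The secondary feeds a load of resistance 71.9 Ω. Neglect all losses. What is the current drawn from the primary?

I_p ≈ 0.0489 A

V_s = V_p × N_s/N_p = 220 × 124/981 = 27.808 V.
I_s = V_s/R = 27.808/71.9 = 0.38676 A.
For an ideal transformer I_p N_p = I_s N_s, so I_p = 0.38676 × 124/981 = 0.0489 A.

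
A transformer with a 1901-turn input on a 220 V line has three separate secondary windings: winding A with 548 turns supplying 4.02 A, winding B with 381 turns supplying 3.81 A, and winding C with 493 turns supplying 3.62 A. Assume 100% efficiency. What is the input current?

V_A = 220 × 548/1901 = 63.419 V; V_B = 220 × 381/1901 = 44.093 V; V_C = 220 × 493/1901 = 57.054 V.
P_out = V_A I_A + V_B I_B + V_C I_C = 63.419×4.02 + 44.093×3.81 + 57.054×3.62 = 254.95 + 167.99 + 206.54 = 629.47 W.
Ideal ⇒ P_in = P_out, so I_in = P_out/V_in = 629.47/220 = 2.86 A.

I_in ≈ 2.86 A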